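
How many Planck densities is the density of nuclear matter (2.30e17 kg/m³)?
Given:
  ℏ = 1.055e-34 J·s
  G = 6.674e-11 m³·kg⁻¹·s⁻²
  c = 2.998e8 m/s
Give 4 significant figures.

4.463e-80

Planck density: ρ_P = c⁵/(ℏG²) = 5.154e96 kg/m³.
2.30e17 / 5.154e96 = 4.463e-80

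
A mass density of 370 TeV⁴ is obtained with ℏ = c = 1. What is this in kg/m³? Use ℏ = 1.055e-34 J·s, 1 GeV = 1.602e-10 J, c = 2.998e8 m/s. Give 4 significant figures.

Mass density is [E]/(c²[L]³) = [E]⁴/(ℏ³c⁵).
1 GeV⁴ → 1/(ℏ³c⁵) × (1 GeV in J)⁴ = 2.316e20 kg/m³.
Convert the energy scale: 370 TeV⁴ = 3.70e14 GeV⁴.
Result: 3.70e14 × 2.316e20 = 8.569e34 kg/m³.

8.569e34 kg/m³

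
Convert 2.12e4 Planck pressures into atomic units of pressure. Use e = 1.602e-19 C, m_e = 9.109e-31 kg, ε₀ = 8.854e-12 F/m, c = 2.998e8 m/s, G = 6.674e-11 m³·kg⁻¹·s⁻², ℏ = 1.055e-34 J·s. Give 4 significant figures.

Planck pressure: p_P = c⁷/(ℏG²) = 4.632e113 Pa
atomic unit of pressure: P_au = E_h/a₀³ = m_e⁴e¹⁰/((4πε₀)⁵ℏ⁸) = 2.929e13 Pa
2.12e4 × 4.632e113 / 2.929e13 = 3.353e104

3.353e104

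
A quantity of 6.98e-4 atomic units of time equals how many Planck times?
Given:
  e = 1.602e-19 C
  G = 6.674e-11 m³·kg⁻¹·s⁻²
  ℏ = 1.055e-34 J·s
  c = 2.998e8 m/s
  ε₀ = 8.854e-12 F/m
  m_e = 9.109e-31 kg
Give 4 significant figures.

3.137e23

atomic unit of time: τ_au = (4πε₀)²ℏ³/(m_e e⁴) = 2.423e-17 s
Planck time: t_P = √(ℏG/c⁵) = 5.392e-44 s
6.98e-4 × 2.423e-17 / 5.392e-44 = 3.137e23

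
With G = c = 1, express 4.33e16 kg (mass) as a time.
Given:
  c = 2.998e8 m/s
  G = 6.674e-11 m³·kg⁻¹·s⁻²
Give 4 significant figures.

Mass → time via G/c³.
4.33e16 kg × (G/c³) = 1.072e-19 s

1.072e-19 s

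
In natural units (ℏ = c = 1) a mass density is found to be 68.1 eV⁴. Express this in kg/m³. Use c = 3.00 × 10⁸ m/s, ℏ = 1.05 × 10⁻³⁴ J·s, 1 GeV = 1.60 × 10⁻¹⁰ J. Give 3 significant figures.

1.59 × 10⁻¹⁴ kg/m³

Mass density is [E]/(c²[L]³) = [E]⁴/(ℏ³c⁵).
1 GeV⁴ → 1/(ℏ³c⁵) × (1 GeV in J)⁴ = 2.33 × 10²⁰ kg/m³.
Convert the energy scale: 68.1 eV⁴ = 6.81 × 10⁻³⁵ GeV⁴.
Result: 6.81 × 10⁻³⁵ × 2.33 × 10²⁰ = 1.59 × 10⁻¹⁴ kg/m³.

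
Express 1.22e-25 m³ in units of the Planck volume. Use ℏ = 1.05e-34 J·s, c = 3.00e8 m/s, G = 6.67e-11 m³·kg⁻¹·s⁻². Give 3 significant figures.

2.92e79

Planck volume: V_P = (ℏG/c³)^(3/2) = 4.18e-105 m³.
1.22e-25 / 4.18e-105 = 2.92e79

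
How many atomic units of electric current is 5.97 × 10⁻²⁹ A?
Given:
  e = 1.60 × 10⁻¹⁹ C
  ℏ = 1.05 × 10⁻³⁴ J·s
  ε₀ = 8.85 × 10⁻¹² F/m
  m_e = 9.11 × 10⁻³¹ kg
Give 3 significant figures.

atomic unit of electric current: I_au = e E_h/ℏ = m_e e⁵/((4πε₀)²ℏ³) = 6.67 × 10⁻³ A.
5.97 × 10⁻²⁹ / 6.67 × 10⁻³ = 8.95 × 10⁻²⁷

8.95 × 10⁻²⁷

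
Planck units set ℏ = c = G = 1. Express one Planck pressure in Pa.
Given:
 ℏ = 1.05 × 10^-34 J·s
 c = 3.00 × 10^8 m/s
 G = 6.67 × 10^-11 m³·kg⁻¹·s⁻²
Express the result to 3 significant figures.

The unique combination of the constants set to 1 with dimensions of pressure is p_P = c⁷/(ℏG²).
  = 2.19 × 10^59 / 4.67 × 10^-55
  = 4.68 × 10^113 Pa

4.68 × 10^113 Pa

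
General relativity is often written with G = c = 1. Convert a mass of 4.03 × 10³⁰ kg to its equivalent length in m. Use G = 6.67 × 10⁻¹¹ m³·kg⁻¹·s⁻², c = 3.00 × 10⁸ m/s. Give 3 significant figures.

2.99 × 10³ m

In G = c = 1 units mass has dimensions of length; the conversion factor is G/c².
4.03 × 10³⁰ kg × (G/c²) = 2.99 × 10³ m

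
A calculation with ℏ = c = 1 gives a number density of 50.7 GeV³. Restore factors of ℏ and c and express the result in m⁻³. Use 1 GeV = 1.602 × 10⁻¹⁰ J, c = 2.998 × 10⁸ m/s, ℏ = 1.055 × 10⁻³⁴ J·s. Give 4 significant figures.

6.588 × 10⁴⁸ m⁻³

Number density is [L]⁻³ = [E]³/(ℏc)³.
1 GeV³ → 1/(ℏc)³ × (1 GeV in J)³ = 1.299 × 10⁴⁷ m⁻³.
Result: 50.7 × 1.299 × 10⁴⁷ = 6.588 × 10⁴⁸ m⁻³.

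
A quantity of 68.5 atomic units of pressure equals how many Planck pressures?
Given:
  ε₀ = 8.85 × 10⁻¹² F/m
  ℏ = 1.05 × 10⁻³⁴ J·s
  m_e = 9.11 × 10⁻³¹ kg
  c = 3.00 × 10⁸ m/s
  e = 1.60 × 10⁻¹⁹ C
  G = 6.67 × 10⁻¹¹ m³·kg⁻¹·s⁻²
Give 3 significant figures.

atomic unit of pressure: P_au = E_h/a₀³ = m_e⁴e¹⁰/((4πε₀)⁵ℏ⁸) = 3.01 × 10¹³ Pa
Planck pressure: p_P = c⁷/(ℏG²) = 4.68 × 10¹¹³ Pa
68.5 × 3.01 × 10¹³ / 4.68 × 10¹¹³ = 4.41 × 10⁻⁹⁹

4.41 × 10⁻⁹⁹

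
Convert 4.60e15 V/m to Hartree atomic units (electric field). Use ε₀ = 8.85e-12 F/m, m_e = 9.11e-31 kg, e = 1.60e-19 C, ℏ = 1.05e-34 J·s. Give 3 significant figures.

8.84e3

atomic unit of electric field: E_au = E_h/(e a₀) = m_e²e⁵/((4πε₀)³ℏ⁴) = 5.20e11 V/m.
4.60e15 / 5.20e11 = 8.84e3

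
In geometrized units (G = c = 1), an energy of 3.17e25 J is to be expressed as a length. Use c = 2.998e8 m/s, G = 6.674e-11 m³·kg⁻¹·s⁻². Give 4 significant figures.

Energy → length via G/c⁴.
3.17e25 J × (G/c⁴) = 2.619e-19 m

2.619e-19 m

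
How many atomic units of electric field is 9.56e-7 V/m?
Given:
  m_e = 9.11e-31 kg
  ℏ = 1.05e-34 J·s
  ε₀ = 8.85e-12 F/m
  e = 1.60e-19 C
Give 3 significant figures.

1.84e-18

atomic unit of electric field: E_au = E_h/(e a₀) = m_e²e⁵/((4πε₀)³ℏ⁴) = 5.20e11 V/m.
9.56e-7 / 5.20e11 = 1.84e-18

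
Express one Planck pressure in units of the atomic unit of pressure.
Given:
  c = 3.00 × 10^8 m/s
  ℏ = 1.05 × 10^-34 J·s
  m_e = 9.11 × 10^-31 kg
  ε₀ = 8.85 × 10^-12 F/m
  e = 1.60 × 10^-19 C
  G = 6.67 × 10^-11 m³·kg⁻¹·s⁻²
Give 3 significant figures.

Planck pressure: p_P = c⁷/(ℏG²) = 4.68 × 10^113 Pa
atomic unit of pressure: P_au = E_h/a₀³ = m_e⁴e¹⁰/((4πε₀)⁵ℏ⁸) = 3.01 × 10^13 Pa
ratio = 4.68 × 10^113 / 3.01 × 10^13 = 1.55 × 10^100

1.55 × 10^100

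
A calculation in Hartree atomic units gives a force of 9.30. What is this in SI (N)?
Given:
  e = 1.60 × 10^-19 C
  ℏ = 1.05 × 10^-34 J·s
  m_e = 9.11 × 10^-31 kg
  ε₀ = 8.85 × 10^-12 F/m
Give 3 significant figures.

7.75 × 10^-7 N

One atomic unit of force: F_au = E_h/a₀ = m_e²e⁶/((4πε₀)³ℏ⁴) = 8.33 × 10^-8 N.
9.30 × 8.33 × 10^-8 N = 7.75 × 10^-7 N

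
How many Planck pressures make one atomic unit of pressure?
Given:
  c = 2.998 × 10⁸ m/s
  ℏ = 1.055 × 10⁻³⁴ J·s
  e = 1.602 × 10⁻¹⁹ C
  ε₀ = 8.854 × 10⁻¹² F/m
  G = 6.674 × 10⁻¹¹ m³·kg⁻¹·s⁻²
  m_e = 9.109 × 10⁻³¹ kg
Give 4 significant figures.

6.323 × 10⁻¹⁰¹

atomic unit of pressure: P_au = E_h/a₀³ = m_e⁴e¹⁰/((4πε₀)⁵ℏ⁸) = 2.929 × 10¹³ Pa
Planck pressure: p_P = c⁷/(ℏG²) = 4.632 × 10¹¹³ Pa
ratio = 2.929 × 10¹³ / 4.632 × 10¹¹³ = 6.323 × 10⁻¹⁰¹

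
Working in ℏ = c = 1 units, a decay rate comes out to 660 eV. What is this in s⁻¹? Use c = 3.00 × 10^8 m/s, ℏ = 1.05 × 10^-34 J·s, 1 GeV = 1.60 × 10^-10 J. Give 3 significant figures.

1.01 × 10^18 s⁻¹

A rate is [E]/ℏ; divide by ℏ.
1 GeV → 1/ℏ × (1 GeV in J) = 1.52 × 10^24 s⁻¹.
Convert the energy scale: 660 eV = 6.60 × 10^-7 GeV.
Result: 6.60 × 10^-7 × 1.52 × 10^24 = 1.01 × 10^18 s⁻¹.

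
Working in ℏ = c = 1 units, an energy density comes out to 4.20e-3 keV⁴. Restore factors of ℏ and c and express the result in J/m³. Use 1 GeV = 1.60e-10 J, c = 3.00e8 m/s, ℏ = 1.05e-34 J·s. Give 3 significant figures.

[E]/[L]³ = [E]⁴/(ℏc)³; restore (ℏc)⁻³.
1 GeV⁴ → 1/(ℏc)³ × (1 GeV in J)⁴ = 2.10e37 J/m³.
Convert the energy scale: 4.20e-3 keV⁴ = 4.20e-27 GeV⁴.
Result: 4.20e-27 × 2.10e37 = 8.81e10 J/m³.

8.81e10 J/m³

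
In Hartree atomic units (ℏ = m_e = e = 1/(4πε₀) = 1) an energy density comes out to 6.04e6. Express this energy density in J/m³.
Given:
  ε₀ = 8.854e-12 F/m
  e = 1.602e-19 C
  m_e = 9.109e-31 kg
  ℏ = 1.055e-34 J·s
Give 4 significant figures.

One atomic unit of energy density: u_au = E_h/a₀³ = m_e⁴e¹⁰/((4πε₀)⁵ℏ⁸) = 2.929e13 J/m³.
6.04e6 × 2.929e13 J/m³ = 1.769e20 J/m³

1.769e20 J/m³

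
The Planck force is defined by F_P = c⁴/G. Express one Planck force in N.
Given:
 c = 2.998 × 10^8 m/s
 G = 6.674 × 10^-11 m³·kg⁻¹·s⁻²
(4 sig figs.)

F_P = c⁴/G
  = 8.078 × 10^33 / 6.674 × 10^-11
  = 1.210 × 10^44 N

1.210 × 10^44 N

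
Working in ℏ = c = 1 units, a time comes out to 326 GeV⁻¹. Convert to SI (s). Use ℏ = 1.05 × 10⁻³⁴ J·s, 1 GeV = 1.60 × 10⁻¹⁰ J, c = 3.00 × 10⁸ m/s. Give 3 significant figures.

A time is [E]⁻¹ in ℏ=c=1; restore one factor of ℏ.
1 GeV⁻¹ → ℏ × (1 GeV in J)⁻¹ = 6.56 × 10⁻²⁵ s.
Result: 326 × 6.56 × 10⁻²⁵ = 2.14 × 10⁻²² s.

2.14 × 10⁻²² s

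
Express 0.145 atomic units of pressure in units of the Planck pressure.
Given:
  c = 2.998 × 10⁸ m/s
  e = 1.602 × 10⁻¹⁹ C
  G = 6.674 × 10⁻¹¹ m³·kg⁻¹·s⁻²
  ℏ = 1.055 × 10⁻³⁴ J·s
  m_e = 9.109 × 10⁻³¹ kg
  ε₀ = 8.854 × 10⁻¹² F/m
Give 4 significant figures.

atomic unit of pressure: P_au = E_h/a₀³ = m_e⁴e¹⁰/((4πε₀)⁵ℏ⁸) = 2.929 × 10¹³ Pa
Planck pressure: p_P = c⁷/(ℏG²) = 4.632 × 10¹¹³ Pa
0.145 × 2.929 × 10¹³ / 4.632 × 10¹¹³ = 9.169 × 10⁻¹⁰²

9.169 × 10⁻¹⁰²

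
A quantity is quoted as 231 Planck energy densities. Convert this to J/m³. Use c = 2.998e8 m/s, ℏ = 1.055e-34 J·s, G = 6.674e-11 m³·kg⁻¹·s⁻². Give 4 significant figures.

One Planck energy density: u_P = c⁷/(ℏG²) = 4.632e113 J/m³.
231 × 4.632e113 J/m³ = 1.070e116 J/m³

1.070e116 J/m³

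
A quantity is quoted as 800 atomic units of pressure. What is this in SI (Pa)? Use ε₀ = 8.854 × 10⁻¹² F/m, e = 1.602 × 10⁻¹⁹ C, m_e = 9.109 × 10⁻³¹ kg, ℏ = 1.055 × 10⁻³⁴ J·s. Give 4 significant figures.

One atomic unit of pressure: P_au = E_h/a₀³ = m_e⁴e¹⁰/((4πε₀)⁵ℏ⁸) = 2.929 × 10¹³ Pa.
800 × 2.929 × 10¹³ Pa = 2.343 × 10¹⁶ Pa

2.343 × 10¹⁶ Pa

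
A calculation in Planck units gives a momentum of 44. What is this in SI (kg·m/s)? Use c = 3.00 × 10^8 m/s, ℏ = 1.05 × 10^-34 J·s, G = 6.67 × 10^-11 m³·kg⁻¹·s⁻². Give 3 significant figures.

One Planck momentum: p_P = √(ℏc³/G) = 6.52 kg·m/s.
44 × 6.52 kg·m/s = 287 kg·m/s

287 kg·m/s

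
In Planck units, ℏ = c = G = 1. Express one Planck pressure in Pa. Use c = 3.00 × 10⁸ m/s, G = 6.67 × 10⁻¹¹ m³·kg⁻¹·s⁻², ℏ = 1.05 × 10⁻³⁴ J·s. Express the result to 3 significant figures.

From ℏ = c = G = 1 the pressure scale is p_P = c⁷/(ℏG²).
  = 2.19 × 10⁵⁹ / 4.67 × 10⁻⁵⁵
  = 4.68 × 10¹¹³ Pa

4.68 × 10¹¹³ Pa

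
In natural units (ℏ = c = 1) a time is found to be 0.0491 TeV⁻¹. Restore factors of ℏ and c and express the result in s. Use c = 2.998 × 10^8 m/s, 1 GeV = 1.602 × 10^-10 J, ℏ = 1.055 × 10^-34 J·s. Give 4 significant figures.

A time is [E]⁻¹ in ℏ=c=1; restore one factor of ℏ.
1 GeV⁻¹ → ℏ × (1 GeV in J)⁻¹ = 6.586 × 10^-25 s.
Convert the energy scale: 0.0491 TeV⁻¹ = 4.91 × 10^-5 GeV⁻¹.
Result: 4.91 × 10^-5 × 6.586 × 10^-25 = 3.233 × 10^-29 s.

3.233 × 10^-29 s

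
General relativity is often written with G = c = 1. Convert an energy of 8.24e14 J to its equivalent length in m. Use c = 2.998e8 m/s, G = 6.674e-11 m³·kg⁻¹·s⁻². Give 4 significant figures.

Energy → length via G/c⁴.
8.24e14 J × (G/c⁴) = 6.807e-30 m

6.807e-30 m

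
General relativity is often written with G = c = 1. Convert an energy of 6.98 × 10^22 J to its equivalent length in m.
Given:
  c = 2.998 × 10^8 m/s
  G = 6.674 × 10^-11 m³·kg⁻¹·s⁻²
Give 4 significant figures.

Energy → length via G/c⁴.
6.98 × 10^22 J × (G/c⁴) = 5.767 × 10^-22 m

5.767 × 10^-22 m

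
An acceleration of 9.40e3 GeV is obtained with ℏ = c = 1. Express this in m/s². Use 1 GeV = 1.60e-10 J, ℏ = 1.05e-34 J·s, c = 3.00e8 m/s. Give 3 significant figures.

4.30e36 m/s²

Acceleration is [L]/[T]² = c·[E]/ℏ.
1 GeV → c/ℏ × (1 GeV in J) = 4.57e32 m/s².
Result: 9.40e3 × 4.57e32 = 4.30e36 m/s².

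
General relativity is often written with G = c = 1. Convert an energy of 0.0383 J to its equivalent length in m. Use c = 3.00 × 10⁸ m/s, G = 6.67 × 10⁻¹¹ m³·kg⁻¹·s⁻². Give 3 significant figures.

Energy → length via G/c⁴.
0.0383 J × (G/c⁴) = 3.15 × 10⁻⁴⁶ m

3.15 × 10⁻⁴⁶ m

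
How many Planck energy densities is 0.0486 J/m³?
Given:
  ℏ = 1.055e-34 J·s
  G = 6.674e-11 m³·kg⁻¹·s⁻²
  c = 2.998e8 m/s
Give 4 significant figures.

1.049e-115

Planck energy density: u_P = c⁷/(ℏG²) = 4.632e113 J/m³.
0.0486 / 4.632e113 = 1.049e-115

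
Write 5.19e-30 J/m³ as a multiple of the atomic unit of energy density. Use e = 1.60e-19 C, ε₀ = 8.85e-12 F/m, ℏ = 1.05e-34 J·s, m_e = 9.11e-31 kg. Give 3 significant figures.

atomic unit of energy density: u_au = E_h/a₀³ = m_e⁴e¹⁰/((4πε₀)⁵ℏ⁸) = 3.01e13 J/m³.
5.19e-30 / 3.01e13 = 1.72e-43

1.72e-43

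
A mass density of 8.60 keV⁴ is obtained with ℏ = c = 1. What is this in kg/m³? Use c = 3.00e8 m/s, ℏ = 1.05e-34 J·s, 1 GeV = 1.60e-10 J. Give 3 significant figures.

2.00e-3 kg/m³

Mass density is [E]/(c²[L]³) = [E]⁴/(ℏ³c⁵).
1 GeV⁴ → 1/(ℏ³c⁵) × (1 GeV in J)⁴ = 2.33e20 kg/m³.
Convert the energy scale: 8.60 keV⁴ = 8.60e-24 GeV⁴.
Result: 8.60e-24 × 2.33e20 = 2.00e-3 kg/m³.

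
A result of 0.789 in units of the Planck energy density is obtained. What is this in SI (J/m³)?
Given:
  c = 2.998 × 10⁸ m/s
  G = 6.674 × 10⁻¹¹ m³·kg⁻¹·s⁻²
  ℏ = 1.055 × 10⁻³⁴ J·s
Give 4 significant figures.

3.655 × 10¹¹³ J/m³

One Planck energy density: u_P = c⁷/(ℏG²) = 4.632 × 10¹¹³ J/m³.
0.789 × 4.632 × 10¹¹³ J/m³ = 3.655 × 10¹¹³ J/m³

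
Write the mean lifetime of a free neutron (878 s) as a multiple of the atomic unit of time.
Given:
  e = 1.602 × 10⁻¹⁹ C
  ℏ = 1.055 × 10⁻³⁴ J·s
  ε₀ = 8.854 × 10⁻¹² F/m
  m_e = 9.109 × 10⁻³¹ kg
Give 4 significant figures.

atomic unit of time: τ_au = (4πε₀)²ℏ³/(m_e e⁴) = 2.423 × 10⁻¹⁷ s.
878 / 2.423 × 10⁻¹⁷ = 3.624 × 10¹⁹

3.624 × 10¹⁹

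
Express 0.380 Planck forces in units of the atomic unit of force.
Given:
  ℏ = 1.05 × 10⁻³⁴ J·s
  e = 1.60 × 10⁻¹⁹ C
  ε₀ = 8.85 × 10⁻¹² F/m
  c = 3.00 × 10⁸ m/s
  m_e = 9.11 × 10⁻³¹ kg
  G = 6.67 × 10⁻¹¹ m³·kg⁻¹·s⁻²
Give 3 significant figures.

Planck force: F_P = c⁴/G = 1.21 × 10⁴⁴ N
atomic unit of force: F_au = E_h/a₀ = m_e²e⁶/((4πε₀)³ℏ⁴) = 8.33 × 10⁻⁸ N
0.380 × 1.21 × 10⁴⁴ / 8.33 × 10⁻⁸ = 5.54 × 10⁵⁰

5.54 × 10⁵⁰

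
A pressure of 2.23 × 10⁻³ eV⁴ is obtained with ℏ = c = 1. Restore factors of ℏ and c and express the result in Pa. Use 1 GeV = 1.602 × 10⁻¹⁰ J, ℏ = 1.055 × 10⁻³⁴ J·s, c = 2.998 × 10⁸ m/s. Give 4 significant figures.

0.04642 Pa

Pressure is [E]/[L]³ = [E]⁴/(ℏc)³.
1 GeV⁴ → 1/(ℏc)³ × (1 GeV in J)⁴ = 2.082 × 10³⁷ Pa.
Convert the energy scale: 2.23 × 10⁻³ eV⁴ = 2.23 × 10⁻³⁹ GeV⁴.
Result: 2.23 × 10⁻³⁹ × 2.082 × 10³⁷ = 0.04642 Pa.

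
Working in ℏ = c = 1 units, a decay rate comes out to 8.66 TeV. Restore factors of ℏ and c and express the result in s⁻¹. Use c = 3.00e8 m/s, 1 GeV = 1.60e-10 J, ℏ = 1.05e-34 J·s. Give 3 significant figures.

A rate is [E]/ℏ; divide by ℏ.
1 GeV → 1/ℏ × (1 GeV in J) = 1.52e24 s⁻¹.
Convert the energy scale: 8.66 TeV = 8.66e3 GeV.
Result: 8.66e3 × 1.52e24 = 1.32e28 s⁻¹.

1.32e28 s⁻¹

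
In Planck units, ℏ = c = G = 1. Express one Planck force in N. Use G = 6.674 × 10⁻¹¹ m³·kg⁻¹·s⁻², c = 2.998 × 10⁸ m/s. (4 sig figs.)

Dimensional analysis gives F_P = c⁴/G.
  = 8.078 × 10³³ / 6.674 × 10⁻¹¹
  = 1.210 × 10⁴⁴ N

1.210 × 10⁴⁴ N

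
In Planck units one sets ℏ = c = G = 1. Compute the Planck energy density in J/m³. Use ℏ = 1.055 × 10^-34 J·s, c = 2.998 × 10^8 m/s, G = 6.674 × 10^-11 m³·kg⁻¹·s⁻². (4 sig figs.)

u_P = c⁷/(ℏG²)
  = 2.177 × 10^59 / 4.699 × 10^-55
  = 4.632 × 10^113 J/m³

4.632 × 10^113 J/m³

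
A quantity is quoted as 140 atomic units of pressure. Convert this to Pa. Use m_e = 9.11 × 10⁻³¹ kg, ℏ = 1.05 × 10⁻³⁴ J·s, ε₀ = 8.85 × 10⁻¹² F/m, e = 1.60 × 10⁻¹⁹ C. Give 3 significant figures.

4.22 × 10¹⁵ Pa

One atomic unit of pressure: P_au = E_h/a₀³ = m_e⁴e¹⁰/((4πε₀)⁵ℏ⁸) = 3.01 × 10¹³ Pa.
140 × 3.01 × 10¹³ Pa = 4.22 × 10¹⁵ Pa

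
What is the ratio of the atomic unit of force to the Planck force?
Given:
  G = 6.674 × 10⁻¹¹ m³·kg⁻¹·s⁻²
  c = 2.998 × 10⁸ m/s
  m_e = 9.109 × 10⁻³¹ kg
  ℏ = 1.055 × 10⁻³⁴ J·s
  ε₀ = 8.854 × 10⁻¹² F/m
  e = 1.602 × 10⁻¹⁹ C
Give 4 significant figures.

6.791 × 10⁻⁵²

atomic unit of force: F_au = E_h/a₀ = m_e²e⁶/((4πε₀)³ℏ⁴) = 8.220 × 10⁻⁸ N
Planck force: F_P = c⁴/G = 1.210 × 10⁴⁴ N
ratio = 8.220 × 10⁻⁸ / 1.210 × 10⁴⁴ = 6.791 × 10⁻⁵²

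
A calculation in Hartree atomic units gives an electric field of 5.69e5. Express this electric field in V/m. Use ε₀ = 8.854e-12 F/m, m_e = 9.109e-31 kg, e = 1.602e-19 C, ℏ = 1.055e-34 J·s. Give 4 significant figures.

One atomic unit of electric field: E_au = E_h/(e a₀) = m_e²e⁵/((4πε₀)³ℏ⁴) = 5.131e11 V/m.
5.69e5 × 5.131e11 V/m = 2.919e17 V/m

2.919e17 V/m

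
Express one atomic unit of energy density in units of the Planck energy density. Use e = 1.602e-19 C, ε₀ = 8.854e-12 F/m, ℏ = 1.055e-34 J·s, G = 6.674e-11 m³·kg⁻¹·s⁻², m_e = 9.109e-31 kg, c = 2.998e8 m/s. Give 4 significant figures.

6.323e-101

atomic unit of energy density: u_au = E_h/a₀³ = m_e⁴e¹⁰/((4πε₀)⁵ℏ⁸) = 2.929e13 J/m³
Planck energy density: u_P = c⁷/(ℏG²) = 4.632e113 J/m³
ratio = 2.929e13 / 4.632e113 = 6.323e-101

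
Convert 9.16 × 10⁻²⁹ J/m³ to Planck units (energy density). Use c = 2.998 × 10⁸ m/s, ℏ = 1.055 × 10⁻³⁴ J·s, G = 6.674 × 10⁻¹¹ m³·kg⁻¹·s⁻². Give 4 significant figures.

Planck energy density: u_P = c⁷/(ℏG²) = 4.632 × 10¹¹³ J/m³.
9.16 × 10⁻²⁹ / 4.632 × 10¹¹³ = 1.977 × 10⁻¹⁴²

1.977 × 10⁻¹⁴²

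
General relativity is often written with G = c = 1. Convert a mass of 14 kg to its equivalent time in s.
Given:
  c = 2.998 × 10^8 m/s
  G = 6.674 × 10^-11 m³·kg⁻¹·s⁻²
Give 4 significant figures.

Mass → time via G/c³.
14 kg × (G/c³) = 3.468 × 10^-35 s

3.468 × 10^-35 s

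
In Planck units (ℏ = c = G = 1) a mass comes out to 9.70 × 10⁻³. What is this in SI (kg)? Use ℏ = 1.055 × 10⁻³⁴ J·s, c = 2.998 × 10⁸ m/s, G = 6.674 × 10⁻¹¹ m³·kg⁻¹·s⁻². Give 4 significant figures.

2.112 × 10⁻¹⁰ kg

One Planck mass: m_P = √(ℏc/G) = 2.177 × 10⁻⁸ kg.
9.70 × 10⁻³ × 2.177 × 10⁻⁸ kg = 2.112 × 10⁻¹⁰ kg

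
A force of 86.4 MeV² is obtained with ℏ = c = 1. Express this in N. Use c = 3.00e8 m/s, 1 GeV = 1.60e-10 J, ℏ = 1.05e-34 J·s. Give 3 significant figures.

Force is [E]/[L] = [E]²/(ℏc); restore (ℏc)⁻¹.
1 GeV² → 1/(ℏc) × (1 GeV in J)² = 8.13e5 N.
Convert the energy scale: 86.4 MeV² = 8.64e-5 GeV².
Result: 8.64e-5 × 8.13e5 = 70.2 N.

70.2 N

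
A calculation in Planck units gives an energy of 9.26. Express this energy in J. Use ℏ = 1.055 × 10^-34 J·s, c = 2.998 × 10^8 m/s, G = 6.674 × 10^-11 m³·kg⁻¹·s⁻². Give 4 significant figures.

One Planck energy: E_P = √(ℏc⁵/G) = 1.957 × 10^9 J.
9.26 × 1.957 × 10^9 J = 1.812 × 10^10 J

1.812 × 10^10 J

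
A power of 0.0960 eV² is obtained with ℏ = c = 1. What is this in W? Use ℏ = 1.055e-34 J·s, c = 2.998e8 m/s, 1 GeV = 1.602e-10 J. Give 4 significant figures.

Power is [E]/[T] = [E]²/ℏ.
1 GeV² → 1/ℏ × (1 GeV in J)² = 2.433e14 W.
Convert the energy scale: 0.0960 eV² = 9.60e-20 GeV².
Result: 9.60e-20 × 2.433e14 = 2.335e-5 W.

2.335e-5 W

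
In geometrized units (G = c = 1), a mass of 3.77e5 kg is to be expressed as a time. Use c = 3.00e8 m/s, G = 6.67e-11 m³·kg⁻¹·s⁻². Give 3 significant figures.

9.31e-31 s

Mass → time via G/c³.
3.77e5 kg × (G/c³) = 9.31e-31 s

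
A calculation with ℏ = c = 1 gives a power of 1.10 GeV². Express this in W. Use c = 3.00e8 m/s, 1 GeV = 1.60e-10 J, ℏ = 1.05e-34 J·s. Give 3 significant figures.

2.68e14 W

Power is [E]/[T] = [E]²/ℏ.
1 GeV² → 1/ℏ × (1 GeV in J)² = 2.44e14 W.
Result: 1.10 × 2.44e14 = 2.68e14 W.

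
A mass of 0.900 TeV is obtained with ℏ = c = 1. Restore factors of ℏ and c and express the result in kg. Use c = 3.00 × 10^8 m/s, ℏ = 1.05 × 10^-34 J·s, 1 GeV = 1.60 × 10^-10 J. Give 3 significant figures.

Mass is [E]/c²; divide by c².
1 GeV → 1/c² × (1 GeV in J) = 1.78 × 10^-27 kg.
Convert the energy scale: 0.900 TeV = 900 GeV.
Result: 900 × 1.78 × 10^-27 = 1.60 × 10^-24 kg.

1.60 × 10^-24 kg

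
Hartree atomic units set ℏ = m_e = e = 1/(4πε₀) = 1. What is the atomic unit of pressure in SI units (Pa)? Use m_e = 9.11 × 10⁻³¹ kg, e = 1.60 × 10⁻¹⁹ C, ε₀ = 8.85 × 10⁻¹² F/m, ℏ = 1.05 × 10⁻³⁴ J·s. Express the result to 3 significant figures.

3.01 × 10¹³ Pa

From ℏ = m_e = e = 1/(4πε₀) = 1 the pressure scale is P_au = E_h/a₀³ = m_e⁴e¹⁰/((4πε₀)⁵ℏ⁸).
E_h = 4.38 × 10⁻¹⁸ J
a₀ = 5.26 × 10⁻¹¹ m
E_h/a₀³ = 3.01 × 10¹³ Pa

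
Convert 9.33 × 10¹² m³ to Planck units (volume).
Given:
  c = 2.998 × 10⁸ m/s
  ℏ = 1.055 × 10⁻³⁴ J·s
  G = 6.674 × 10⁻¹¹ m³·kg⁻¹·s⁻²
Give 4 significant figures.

Planck volume: V_P = (ℏG/c³)^(3/2) = 4.224 × 10⁻¹⁰⁵ m³.
9.33 × 10¹² / 4.224 × 10⁻¹⁰⁵ = 2.209 × 10¹¹⁷

2.209 × 10¹¹⁷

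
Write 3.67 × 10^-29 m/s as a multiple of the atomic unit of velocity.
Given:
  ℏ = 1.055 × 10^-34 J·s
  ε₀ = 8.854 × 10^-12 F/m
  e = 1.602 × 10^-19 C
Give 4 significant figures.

atomic unit of velocity: v_au = e²/(4πε₀ℏ) = 2.186 × 10^6 m/s.
3.67 × 10^-29 / 2.186 × 10^6 = 1.679 × 10^-35

1.679 × 10^-35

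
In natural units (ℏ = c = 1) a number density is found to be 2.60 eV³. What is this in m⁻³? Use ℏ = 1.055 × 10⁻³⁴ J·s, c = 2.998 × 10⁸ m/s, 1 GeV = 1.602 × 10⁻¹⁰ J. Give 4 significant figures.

3.378 × 10²⁰ m⁻³

Number density is [L]⁻³ = [E]³/(ℏc)³.
1 GeV³ → 1/(ℏc)³ × (1 GeV in J)³ = 1.299 × 10⁴⁷ m⁻³.
Convert the energy scale: 2.60 eV³ = 2.60 × 10⁻²⁷ GeV³.
Result: 2.60 × 10⁻²⁷ × 1.299 × 10⁴⁷ = 3.378 × 10²⁰ m⁻³.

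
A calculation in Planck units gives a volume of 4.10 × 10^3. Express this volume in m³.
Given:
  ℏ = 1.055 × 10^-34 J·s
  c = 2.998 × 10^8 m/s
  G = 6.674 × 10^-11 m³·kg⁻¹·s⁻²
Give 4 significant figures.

1.732 × 10^-101 m³

One Planck volume: V_P = (ℏG/c³)^(3/2) = 4.224 × 10^-105 m³.
4.10 × 10^3 × 4.224 × 10^-105 m³ = 1.732 × 10^-101 m³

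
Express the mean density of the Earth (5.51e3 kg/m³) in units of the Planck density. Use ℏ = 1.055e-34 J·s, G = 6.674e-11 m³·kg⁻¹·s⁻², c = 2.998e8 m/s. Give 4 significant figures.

Planck density: ρ_P = c⁵/(ℏG²) = 5.154e96 kg/m³.
5.51e3 / 5.154e96 = 1.069e-93

1.069e-93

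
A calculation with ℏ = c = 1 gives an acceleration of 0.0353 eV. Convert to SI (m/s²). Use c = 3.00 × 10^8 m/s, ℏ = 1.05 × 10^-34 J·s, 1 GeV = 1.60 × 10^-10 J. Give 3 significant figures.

1.61 × 10^22 m/s²

Acceleration is [L]/[T]² = c·[E]/ℏ.
1 GeV → c/ℏ × (1 GeV in J) = 4.57 × 10^32 m/s².
Convert the energy scale: 0.0353 eV = 3.53 × 10^-11 GeV.
Result: 3.53 × 10^-11 × 4.57 × 10^32 = 1.61 × 10^22 m/s².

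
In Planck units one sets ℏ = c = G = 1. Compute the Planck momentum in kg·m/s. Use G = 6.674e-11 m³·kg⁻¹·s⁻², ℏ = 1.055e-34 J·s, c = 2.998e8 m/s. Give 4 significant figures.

6.527 kg·m/s

p_P = √(ℏc³/G)
  = √(42.60)
  = 6.527 kg·m/s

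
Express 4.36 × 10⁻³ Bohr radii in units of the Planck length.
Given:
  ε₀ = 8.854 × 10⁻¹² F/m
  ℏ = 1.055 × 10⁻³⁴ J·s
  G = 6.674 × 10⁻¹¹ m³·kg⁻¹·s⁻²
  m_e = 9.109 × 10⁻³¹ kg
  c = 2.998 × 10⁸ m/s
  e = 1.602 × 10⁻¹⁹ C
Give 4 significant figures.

1.429 × 10²²

Bohr radius: a₀ = 4πε₀ℏ²/(m_e e²) = 5.297 × 10⁻¹¹ m
Planck length: ℓ_P = √(ℏG/c³) = 1.616 × 10⁻³⁵ m
4.36 × 10⁻³ × 5.297 × 10⁻¹¹ / 1.616 × 10⁻³⁵ = 1.429 × 10²²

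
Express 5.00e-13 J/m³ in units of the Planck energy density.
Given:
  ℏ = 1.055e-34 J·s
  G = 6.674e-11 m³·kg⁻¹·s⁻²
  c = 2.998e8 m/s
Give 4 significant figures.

Planck energy density: u_P = c⁷/(ℏG²) = 4.632e113 J/m³.
5.00e-13 / 4.632e113 = 1.079e-126

1.079e-126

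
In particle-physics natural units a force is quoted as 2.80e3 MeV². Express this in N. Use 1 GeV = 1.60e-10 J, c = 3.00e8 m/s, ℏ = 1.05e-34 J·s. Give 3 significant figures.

2.28e3 N

Force is [E]/[L] = [E]²/(ℏc); restore (ℏc)⁻¹.
1 GeV² → 1/(ℏc) × (1 GeV in J)² = 8.13e5 N.
Convert the energy scale: 2.80e3 MeV² = 2.80e-3 GeV².
Result: 2.80e-3 × 8.13e5 = 2.28e3 N.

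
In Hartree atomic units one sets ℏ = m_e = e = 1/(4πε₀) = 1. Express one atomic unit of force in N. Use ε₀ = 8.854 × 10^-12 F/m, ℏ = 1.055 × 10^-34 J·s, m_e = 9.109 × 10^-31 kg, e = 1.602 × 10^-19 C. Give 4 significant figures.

F_au = E_h/a₀ = m_e²e⁶/((4πε₀)³ℏ⁴)
E_h = 4.354 × 10^-18 J
a₀ = 5.297 × 10^-11 m
E_h/a₀ = 8.220 × 10^-8 N

8.220 × 10^-8 N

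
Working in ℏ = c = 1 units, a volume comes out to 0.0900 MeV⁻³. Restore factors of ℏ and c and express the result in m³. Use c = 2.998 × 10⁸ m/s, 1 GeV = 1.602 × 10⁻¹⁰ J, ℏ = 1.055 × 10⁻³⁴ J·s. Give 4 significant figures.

Volume is [L]³ = [E]⁻³·(ℏc)³.
1 GeV⁻³ → (ℏc)³ × (1 GeV in J)⁻³ = 7.696 × 10⁻⁴⁸ m³.
Convert the energy scale: 0.0900 MeV⁻³ = 9.00 × 10⁷ GeV⁻³.
Result: 9.00 × 10⁷ × 7.696 × 10⁻⁴⁸ = 6.926 × 10⁻⁴⁰ m³.

6.926 × 10⁻⁴⁰ m³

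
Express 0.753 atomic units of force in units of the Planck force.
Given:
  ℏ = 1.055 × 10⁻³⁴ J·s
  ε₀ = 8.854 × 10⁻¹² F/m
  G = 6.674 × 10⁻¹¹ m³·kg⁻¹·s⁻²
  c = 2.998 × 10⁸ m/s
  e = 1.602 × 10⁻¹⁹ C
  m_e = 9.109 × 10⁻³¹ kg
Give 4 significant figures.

5.113 × 10⁻⁵²

atomic unit of force: F_au = E_h/a₀ = m_e²e⁶/((4πε₀)³ℏ⁴) = 8.220 × 10⁻⁸ N
Planck force: F_P = c⁴/G = 1.210 × 10⁴⁴ N
0.753 × 8.220 × 10⁻⁸ / 1.210 × 10⁴⁴ = 5.113 × 10⁻⁵²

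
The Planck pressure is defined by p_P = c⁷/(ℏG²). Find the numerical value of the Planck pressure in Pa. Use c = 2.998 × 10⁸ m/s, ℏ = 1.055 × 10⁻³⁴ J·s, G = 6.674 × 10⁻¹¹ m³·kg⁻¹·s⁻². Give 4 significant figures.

4.632 × 10¹¹³ Pa

p_P = c⁷/(ℏG²)
  = 2.177 × 10⁵⁹ / 4.699 × 10⁻⁵⁵
  = 4.632 × 10¹¹³ Pa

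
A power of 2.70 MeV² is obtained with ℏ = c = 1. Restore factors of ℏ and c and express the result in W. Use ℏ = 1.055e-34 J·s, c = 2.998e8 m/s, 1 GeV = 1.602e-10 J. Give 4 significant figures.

Power is [E]/[T] = [E]²/ℏ.
1 GeV² → 1/ℏ × (1 GeV in J)² = 2.433e14 W.
Convert the energy scale: 2.70 MeV² = 2.70e-6 GeV².
Result: 2.70e-6 × 2.433e14 = 6.568e8 W.

6.568e8 W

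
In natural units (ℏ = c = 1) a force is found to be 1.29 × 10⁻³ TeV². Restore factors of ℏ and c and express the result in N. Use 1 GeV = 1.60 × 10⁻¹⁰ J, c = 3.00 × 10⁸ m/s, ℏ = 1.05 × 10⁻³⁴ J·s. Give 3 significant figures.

1.05 × 10⁹ N

Force is [E]/[L] = [E]²/(ℏc); restore (ℏc)⁻¹.
1 GeV² → 1/(ℏc) × (1 GeV in J)² = 8.13 × 10⁵ N.
Convert the energy scale: 1.29 × 10⁻³ TeV² = 1.29 × 10³ GeV².
Result: 1.29 × 10³ × 8.13 × 10⁵ = 1.05 × 10⁹ N.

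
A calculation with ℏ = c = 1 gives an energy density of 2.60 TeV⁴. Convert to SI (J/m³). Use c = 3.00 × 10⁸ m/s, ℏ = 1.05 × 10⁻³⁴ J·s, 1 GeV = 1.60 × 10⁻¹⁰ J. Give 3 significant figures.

5.45 × 10⁴⁹ J/m³

[E]/[L]³ = [E]⁴/(ℏc)³; restore (ℏc)⁻³.
1 GeV⁴ → 1/(ℏc)³ × (1 GeV in J)⁴ = 2.10 × 10³⁷ J/m³.
Convert the energy scale: 2.60 TeV⁴ = 2.60 × 10¹² GeV⁴.
Result: 2.60 × 10¹² × 2.10 × 10³⁷ = 5.45 × 10⁴⁹ J/m³.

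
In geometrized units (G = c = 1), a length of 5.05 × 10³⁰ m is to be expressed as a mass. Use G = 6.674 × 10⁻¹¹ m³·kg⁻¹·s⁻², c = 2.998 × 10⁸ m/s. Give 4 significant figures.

6.801 × 10⁵⁷ kg

Length → mass via c²/G.
5.05 × 10³⁰ m × (c²/G) = 6.801 × 10⁵⁷ kg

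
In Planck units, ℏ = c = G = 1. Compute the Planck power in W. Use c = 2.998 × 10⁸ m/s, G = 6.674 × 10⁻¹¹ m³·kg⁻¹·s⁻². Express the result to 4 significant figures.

The unique combination of the constants set to 1 with dimensions of power is P_P = c⁵/G.
  = 2.422 × 10⁴² / 6.674 × 10⁻¹¹
  = 3.629 × 10⁵² W

3.629 × 10⁵² W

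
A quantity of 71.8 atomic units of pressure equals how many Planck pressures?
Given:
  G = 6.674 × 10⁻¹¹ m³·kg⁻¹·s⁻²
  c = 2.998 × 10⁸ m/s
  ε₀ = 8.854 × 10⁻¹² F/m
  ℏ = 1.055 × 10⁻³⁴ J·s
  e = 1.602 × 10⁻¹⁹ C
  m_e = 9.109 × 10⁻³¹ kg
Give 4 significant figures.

atomic unit of pressure: P_au = E_h/a₀³ = m_e⁴e¹⁰/((4πε₀)⁵ℏ⁸) = 2.929 × 10¹³ Pa
Planck pressure: p_P = c⁷/(ℏG²) = 4.632 × 10¹¹³ Pa
71.8 × 2.929 × 10¹³ / 4.632 × 10¹¹³ = 4.540 × 10⁻⁹⁹

4.540 × 10⁻⁹⁹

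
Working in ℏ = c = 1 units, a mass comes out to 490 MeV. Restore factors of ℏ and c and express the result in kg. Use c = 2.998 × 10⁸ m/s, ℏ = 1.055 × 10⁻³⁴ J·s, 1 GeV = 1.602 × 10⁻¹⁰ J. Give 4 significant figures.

8.734 × 10⁻²⁸ kg

Mass is [E]/c²; divide by c².
1 GeV → 1/c² × (1 GeV in J) = 1.782 × 10⁻²⁷ kg.
Convert the energy scale: 490 MeV = 0.490 GeV.
Result: 0.490 × 1.782 × 10⁻²⁷ = 8.734 × 10⁻²⁸ kg.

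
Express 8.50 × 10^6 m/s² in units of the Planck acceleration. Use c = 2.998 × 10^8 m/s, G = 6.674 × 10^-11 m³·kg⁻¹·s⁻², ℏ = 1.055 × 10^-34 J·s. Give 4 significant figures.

Planck acceleration: a_P = √(c⁷/(ℏG)) = 5.560 × 10^51 m/s².
8.50 × 10^6 / 5.560 × 10^51 = 1.529 × 10^-45

1.529 × 10^-45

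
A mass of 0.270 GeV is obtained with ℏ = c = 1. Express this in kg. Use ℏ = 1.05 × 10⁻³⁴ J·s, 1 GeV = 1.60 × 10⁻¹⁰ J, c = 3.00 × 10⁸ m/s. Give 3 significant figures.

4.80 × 10⁻²⁸ kg

Mass is [E]/c²; divide by c².
1 GeV → 1/c² × (1 GeV in J) = 1.78 × 10⁻²⁷ kg.
Result: 0.270 × 1.78 × 10⁻²⁷ = 4.80 × 10⁻²⁸ kg.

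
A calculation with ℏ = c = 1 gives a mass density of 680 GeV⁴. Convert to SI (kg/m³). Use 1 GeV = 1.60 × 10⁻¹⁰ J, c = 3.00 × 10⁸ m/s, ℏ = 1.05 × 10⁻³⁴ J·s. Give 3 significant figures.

1.58 × 10²³ kg/m³

Mass density is [E]/(c²[L]³) = [E]⁴/(ℏ³c⁵).
1 GeV⁴ → 1/(ℏ³c⁵) × (1 GeV in J)⁴ = 2.33 × 10²⁰ kg/m³.
Result: 680 × 2.33 × 10²⁰ = 1.58 × 10²³ kg/m³.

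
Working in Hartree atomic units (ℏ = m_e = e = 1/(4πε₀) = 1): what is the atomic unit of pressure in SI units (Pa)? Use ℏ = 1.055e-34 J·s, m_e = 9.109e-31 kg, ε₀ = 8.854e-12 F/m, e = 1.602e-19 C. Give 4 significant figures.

2.929e13 Pa

The unique combination of the constants set to 1 with dimensions of pressure is P_au = E_h/a₀³ = m_e⁴e¹⁰/((4πε₀)⁵ℏ⁸).
E_h = 4.354e-18 J
a₀ = 5.297e-11 m
E_h/a₀³ = 2.929e13 Pa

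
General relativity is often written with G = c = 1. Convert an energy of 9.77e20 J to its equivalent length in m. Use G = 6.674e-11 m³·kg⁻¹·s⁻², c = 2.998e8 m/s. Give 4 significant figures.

8.072e-24 m

Energy → length via G/c⁴.
9.77e20 J × (G/c⁴) = 8.072e-24 m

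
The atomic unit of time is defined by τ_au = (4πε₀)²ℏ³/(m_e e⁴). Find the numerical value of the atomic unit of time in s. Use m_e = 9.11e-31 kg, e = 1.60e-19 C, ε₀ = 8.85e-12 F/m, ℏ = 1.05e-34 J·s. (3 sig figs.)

2.40e-17 s

τ_au = (4πε₀)²ℏ³/(m_e e⁴)
E_h = 4.38e-18 J
ℏ/E_h = 2.40e-17 s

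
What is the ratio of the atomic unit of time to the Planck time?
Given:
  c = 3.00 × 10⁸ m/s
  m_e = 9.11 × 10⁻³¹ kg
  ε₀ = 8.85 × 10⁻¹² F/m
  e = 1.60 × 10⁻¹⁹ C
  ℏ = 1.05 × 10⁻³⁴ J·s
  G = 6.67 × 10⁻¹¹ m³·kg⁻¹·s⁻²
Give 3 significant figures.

atomic unit of time: τ_au = (4πε₀)²ℏ³/(m_e e⁴) = 2.40 × 10⁻¹⁷ s
Planck time: t_P = √(ℏG/c⁵) = 5.37 × 10⁻⁴⁴ s
ratio = 2.40 × 10⁻¹⁷ / 5.37 × 10⁻⁴⁴ = 4.47 × 10²⁶

4.47 × 10²⁶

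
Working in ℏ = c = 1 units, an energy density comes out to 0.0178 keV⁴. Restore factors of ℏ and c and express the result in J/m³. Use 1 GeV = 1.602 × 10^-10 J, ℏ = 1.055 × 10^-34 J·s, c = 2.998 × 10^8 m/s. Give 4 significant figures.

[E]/[L]³ = [E]⁴/(ℏc)³; restore (ℏc)⁻³.
1 GeV⁴ → 1/(ℏc)³ × (1 GeV in J)⁴ = 2.082 × 10^37 J/m³.
Convert the energy scale: 0.0178 keV⁴ = 1.78 × 10^-26 GeV⁴.
Result: 1.78 × 10^-26 × 2.082 × 10^37 = 3.705 × 10^11 J/m³.

3.705 × 10^11 J/m³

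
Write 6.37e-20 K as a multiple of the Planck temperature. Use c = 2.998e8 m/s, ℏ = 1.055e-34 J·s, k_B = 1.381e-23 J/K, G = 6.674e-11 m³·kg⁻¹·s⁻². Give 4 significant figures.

4.496e-52

Planck temperature: T_P = √(ℏc⁵/G) / k_B = 1.417e32 K.
6.37e-20 / 1.417e32 = 4.496e-52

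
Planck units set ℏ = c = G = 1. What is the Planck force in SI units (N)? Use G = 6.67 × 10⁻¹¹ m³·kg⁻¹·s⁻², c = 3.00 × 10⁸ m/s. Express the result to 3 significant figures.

1.21 × 10⁴⁴ N

From ℏ = c = G = 1 the force scale is F_P = c⁴/G.
  = 8.10 × 10³³ / 6.67 × 10⁻¹¹
  = 1.21 × 10⁴⁴ N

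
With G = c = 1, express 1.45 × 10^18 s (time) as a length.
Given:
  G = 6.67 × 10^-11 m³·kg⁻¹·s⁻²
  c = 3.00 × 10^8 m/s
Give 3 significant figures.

Time → length via c.
1.45 × 10^18 s × (c) = 4.35 × 10^26 m

4.35 × 10^26 m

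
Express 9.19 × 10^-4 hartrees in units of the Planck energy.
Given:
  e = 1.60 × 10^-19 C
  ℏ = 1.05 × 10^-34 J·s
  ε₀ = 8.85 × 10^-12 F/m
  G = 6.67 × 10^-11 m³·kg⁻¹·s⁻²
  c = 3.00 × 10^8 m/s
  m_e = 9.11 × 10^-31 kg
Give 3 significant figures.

2.06 × 10^-30

hartree: E_h = m_e e⁴/(4πε₀ℏ)² = 4.38 × 10^-18 J
Planck energy: E_P = √(ℏc⁵/G) = 1.96 × 10^9 J
9.19 × 10^-4 × 4.38 × 10^-18 / 1.96 × 10^9 = 2.06 × 10^-30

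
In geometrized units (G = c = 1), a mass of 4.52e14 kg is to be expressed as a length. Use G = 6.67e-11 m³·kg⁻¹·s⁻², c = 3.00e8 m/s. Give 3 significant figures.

3.35e-13 m

In G = c = 1 units mass has dimensions of length; the conversion factor is G/c².
4.52e14 kg × (G/c²) = 3.35e-13 m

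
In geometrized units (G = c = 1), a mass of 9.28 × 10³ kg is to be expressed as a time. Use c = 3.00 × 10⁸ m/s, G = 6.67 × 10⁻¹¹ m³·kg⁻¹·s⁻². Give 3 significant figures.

Mass → time via G/c³.
9.28 × 10³ kg × (G/c³) = 2.29 × 10⁻³² s

2.29 × 10⁻³² s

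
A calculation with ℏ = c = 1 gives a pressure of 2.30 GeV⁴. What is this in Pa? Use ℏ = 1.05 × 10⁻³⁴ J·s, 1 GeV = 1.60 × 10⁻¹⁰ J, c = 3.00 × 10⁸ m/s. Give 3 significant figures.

4.82 × 10³⁷ Pa

Pressure is [E]/[L]³ = [E]⁴/(ℏc)³.
1 GeV⁴ → 1/(ℏc)³ × (1 GeV in J)⁴ = 2.10 × 10³⁷ Pa.
Result: 2.30 × 2.10 × 10³⁷ = 4.82 × 10³⁷ Pa.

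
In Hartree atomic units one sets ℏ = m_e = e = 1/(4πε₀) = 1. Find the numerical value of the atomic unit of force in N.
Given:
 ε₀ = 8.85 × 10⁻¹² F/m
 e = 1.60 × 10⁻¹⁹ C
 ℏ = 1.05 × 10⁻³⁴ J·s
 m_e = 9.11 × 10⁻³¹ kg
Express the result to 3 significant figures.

8.33 × 10⁻⁸ N

F_au = E_h/a₀ = m_e²e⁶/((4πε₀)³ℏ⁴)
E_h = 4.38 × 10⁻¹⁸ J
a₀ = 5.26 × 10⁻¹¹ m
E_h/a₀ = 8.33 × 10⁻⁸ N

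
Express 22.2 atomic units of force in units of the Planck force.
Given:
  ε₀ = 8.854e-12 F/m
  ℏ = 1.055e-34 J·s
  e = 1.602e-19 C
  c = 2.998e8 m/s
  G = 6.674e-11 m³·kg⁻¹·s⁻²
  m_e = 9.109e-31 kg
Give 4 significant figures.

1.508e-50

atomic unit of force: F_au = E_h/a₀ = m_e²e⁶/((4πε₀)³ℏ⁴) = 8.220e-8 N
Planck force: F_P = c⁴/G = 1.210e44 N
22.2 × 8.220e-8 / 1.210e44 = 1.508e-50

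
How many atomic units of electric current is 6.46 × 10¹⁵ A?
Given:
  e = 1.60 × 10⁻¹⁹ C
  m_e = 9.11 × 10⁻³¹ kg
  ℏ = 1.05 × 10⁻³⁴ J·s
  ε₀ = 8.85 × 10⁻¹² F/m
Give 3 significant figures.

9.68 × 10¹⁷

atomic unit of electric current: I_au = e E_h/ℏ = m_e e⁵/((4πε₀)²ℏ³) = 6.67 × 10⁻³ A.
6.46 × 10¹⁵ / 6.67 × 10⁻³ = 9.68 × 10¹⁷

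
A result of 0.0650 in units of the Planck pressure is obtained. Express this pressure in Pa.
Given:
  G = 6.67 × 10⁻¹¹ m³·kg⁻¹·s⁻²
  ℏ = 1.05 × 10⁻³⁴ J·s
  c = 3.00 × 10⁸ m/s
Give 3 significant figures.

One Planck pressure: p_P = c⁷/(ℏG²) = 4.68 × 10¹¹³ Pa.
0.0650 × 4.68 × 10¹¹³ Pa = 3.04 × 10¹¹² Pa

3.04 × 10¹¹² Pa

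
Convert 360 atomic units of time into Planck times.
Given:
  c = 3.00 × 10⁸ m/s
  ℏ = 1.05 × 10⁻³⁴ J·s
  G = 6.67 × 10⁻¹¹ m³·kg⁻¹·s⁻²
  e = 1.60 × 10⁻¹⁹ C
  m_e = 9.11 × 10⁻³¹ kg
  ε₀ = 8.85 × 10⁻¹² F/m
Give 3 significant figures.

atomic unit of time: τ_au = (4πε₀)²ℏ³/(m_e e⁴) = 2.40 × 10⁻¹⁷ s
Planck time: t_P = √(ℏG/c⁵) = 5.37 × 10⁻⁴⁴ s
360 × 2.40 × 10⁻¹⁷ / 5.37 × 10⁻⁴⁴ = 1.61 × 10²⁹

1.61 × 10²⁹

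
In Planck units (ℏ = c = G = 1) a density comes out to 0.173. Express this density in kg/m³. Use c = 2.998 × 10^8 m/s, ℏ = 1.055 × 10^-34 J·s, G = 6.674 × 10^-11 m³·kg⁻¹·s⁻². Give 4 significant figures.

8.916 × 10^95 kg/m³

One Planck density: ρ_P = c⁵/(ℏG²) = 5.154 × 10^96 kg/m³.
0.173 × 5.154 × 10^96 kg/m³ = 8.916 × 10^95 kg/m³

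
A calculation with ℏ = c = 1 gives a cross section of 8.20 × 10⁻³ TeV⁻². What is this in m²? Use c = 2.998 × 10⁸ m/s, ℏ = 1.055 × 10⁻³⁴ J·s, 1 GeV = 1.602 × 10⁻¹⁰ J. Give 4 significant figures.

3.196 × 10⁻⁴⁰ m²

Area is [L]² = [E]⁻²·(ℏc)²; restore (ℏc)².
1 GeV⁻² → (ℏc)² × (1 GeV in J)⁻² = 3.898 × 10⁻³² m².
Convert the energy scale: 8.20 × 10⁻³ TeV⁻² = 8.20 × 10⁻⁹ GeV⁻².
Result: 8.20 × 10⁻⁹ × 3.898 × 10⁻³² = 3.196 × 10⁻⁴⁰ m².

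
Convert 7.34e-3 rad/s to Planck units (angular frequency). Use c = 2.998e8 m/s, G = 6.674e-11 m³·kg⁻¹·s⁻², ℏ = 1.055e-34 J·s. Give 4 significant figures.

Planck angular frequency: ω_P = √(c⁵/(ℏG)) = 1.855e43 rad/s.
7.34e-3 / 1.855e43 = 3.958e-46

3.958e-46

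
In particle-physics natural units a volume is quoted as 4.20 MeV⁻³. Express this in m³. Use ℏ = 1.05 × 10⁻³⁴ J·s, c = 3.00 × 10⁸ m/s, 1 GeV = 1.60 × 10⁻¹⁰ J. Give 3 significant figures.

Volume is [L]³ = [E]⁻³·(ℏc)³.
1 GeV⁻³ → (ℏc)³ × (1 GeV in J)⁻³ = 7.63 × 10⁻⁴⁸ m³.
Convert the energy scale: 4.20 MeV⁻³ = 4.20 × 10⁹ GeV⁻³.
Result: 4.20 × 10⁹ × 7.63 × 10⁻⁴⁸ = 3.20 × 10⁻³⁸ m³.

3.20 × 10⁻³⁸ m³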